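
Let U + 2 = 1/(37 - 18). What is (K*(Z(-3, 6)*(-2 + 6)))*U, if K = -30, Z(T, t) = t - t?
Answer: 0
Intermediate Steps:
Z(T, t) = 0
U = -37/19 (U = -2 + 1/(37 - 18) = -2 + 1/19 = -37/19 ≈ -1.9474)
(K*(Z(-3, 6)*(-2 + 6)))*U = -0*(-2 + 6)*(-37/19) = -0*4*(-37/19) = -30*0*(-37/19) = 0*(-37/19) = 0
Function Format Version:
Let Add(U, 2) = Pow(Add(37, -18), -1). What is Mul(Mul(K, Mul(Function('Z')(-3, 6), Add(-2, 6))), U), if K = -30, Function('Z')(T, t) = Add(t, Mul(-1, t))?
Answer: 0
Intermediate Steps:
Function('Z')(T, t) = 0
U = Rational(-37, 19) (U = Add(-2, Pow(Add(37, -18), -1)) = Add(-2, Pow(19, -1)) = Add(-2, Rational(1, 19)) = Rational(-37, 19) ≈ -1.9474)
Mul(Mul(K, Mul(Function('Z')(-3, 6), Add(-2, 6))), U) = Mul(Mul(-30, Mul(0, Add(-2, 6))), Rational(-37, 19)) = Mul(Mul(-30, Mul(0, 4)), Rational(-37, 19)) = Mul(Mul(-30, 0), Rational(-37, 19)) = Mul(0, Rational(-37, 19)) = 0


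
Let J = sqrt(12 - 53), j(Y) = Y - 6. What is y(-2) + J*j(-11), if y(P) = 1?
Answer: 1 - 17*I*sqrt(41) ≈ 1.0 - 108.85*I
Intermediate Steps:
j(Y) = -6 + Y
J = I*sqrt(41) (J = sqrt(-41) = I*sqrt(41) ≈ 6.4031*I)
y(-2) + J*j(-11) = 1 + (I*sqrt(41))*(-6 - 11) = 1 + (I*sqrt(41))*(-17) = 1 - 17*I*sqrt(41)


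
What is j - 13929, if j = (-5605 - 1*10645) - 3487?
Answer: -33666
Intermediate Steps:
j = -19737 (j = (-5605 - 10645) - 3487 = -16250 - 3487 = -19737)
j - 13929 = -19737 - 13929 = -33666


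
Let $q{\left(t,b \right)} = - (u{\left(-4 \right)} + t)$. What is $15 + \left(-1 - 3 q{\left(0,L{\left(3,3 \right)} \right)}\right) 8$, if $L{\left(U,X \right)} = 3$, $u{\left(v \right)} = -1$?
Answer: $-17$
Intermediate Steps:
$q{\left(t,b \right)} = 1 - t$ ($q{\left(t,b \right)} = - (-1 + t) = 1 - t$)
$15 + \left(-1 - 3 q{\left(0,L{\left(3,3 \right)} \right)}\right) 8 = 15 + \left(-1 - 3 \left(1 - 0\right)\right) 8 = 15 + \left(-1 - 3 \left(1 + 0\right)\right) 8 = 15 + \left(-1 - 3\right) 8 = 15 - 32 = -17$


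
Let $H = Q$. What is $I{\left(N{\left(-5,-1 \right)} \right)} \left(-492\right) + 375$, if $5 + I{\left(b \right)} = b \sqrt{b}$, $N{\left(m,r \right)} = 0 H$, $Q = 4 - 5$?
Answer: $2835$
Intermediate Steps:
$Q = -1$
$H = -1$
$N{\left(m,r \right)} = 0$ ($N{\left(m,r \right)} = 0 \left(-1\right) = 0$)
$I{\left(b \right)} = -5 + b^{\frac{3}{2}}$ ($I{\left(b \right)} = -5 + b \sqrt{b} = -5 + b^{\frac{3}{2}}$)
$I{\left(N{\left(-5,-1 \right)} \right)} \left(-492\right) + 375 = \left(-5 + 0^{\frac{3}{2}}\right) \left(-492\right) + 375 = \left(-5 + 0\right) \left(-492\right) + 375 = \left(-5\right) \left(-492\right) + 375 = 2460 + 375 = 2835$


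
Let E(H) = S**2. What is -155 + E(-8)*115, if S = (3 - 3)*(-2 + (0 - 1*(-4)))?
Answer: -155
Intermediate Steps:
S = 0 (S = 0*(-2 + (0 + 4)) = 0*(-2 + 4) = 0*2 = 0)
E(H) = 0 (E(H) = 0**2 = 0)
-155 + E(-8)*115 = -155 + 0*115 = -155 + 0 = -155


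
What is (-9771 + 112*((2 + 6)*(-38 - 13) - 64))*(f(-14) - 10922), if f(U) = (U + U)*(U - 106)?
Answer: 473645870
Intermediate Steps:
f(U) = 2*U*(-106 + U) (f(U) = (2*U)*(-106 + U) = 2*U*(-106 + U))
(-9771 + 112*((2 + 6)*(-38 - 13) - 64))*(f(-14) - 10922) = (-9771 + 112*((2 + 6)*(-38 - 13) - 64))*(2*(-14)*(-106 - 14) - 10922) = (-9771 + 112*(8*(-51) - 64))*(2*(-14)*(-120) - 10922) = (-9771 + 112*(-408 - 64))*(3360 - 10922) = (-9771 + 112*(-472))*(-7562) = (-9771 - 52864)*(-7562) = -62635*(-7562) = 473645870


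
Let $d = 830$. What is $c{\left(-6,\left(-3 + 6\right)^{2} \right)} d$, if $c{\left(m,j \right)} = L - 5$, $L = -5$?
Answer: $-8300$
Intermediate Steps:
$c{\left(m,j \right)} = -10$ ($c{\left(m,j \right)} = -5 - 5 = -10$)
$c{\left(-6,\left(-3 + 6\right)^{2} \right)} d = \left(-10\right) 830 = -8300$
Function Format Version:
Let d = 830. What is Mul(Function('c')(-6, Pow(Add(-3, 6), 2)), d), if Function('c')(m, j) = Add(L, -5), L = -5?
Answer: -8300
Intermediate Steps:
Function('c')(m, j) = -10 (Function('c')(m, j) = Add(-5, -5) = -10)
Mul(Function('c')(-6, Pow(Add(-3, 6), 2)), d) = Mul(-10, 830) = -8300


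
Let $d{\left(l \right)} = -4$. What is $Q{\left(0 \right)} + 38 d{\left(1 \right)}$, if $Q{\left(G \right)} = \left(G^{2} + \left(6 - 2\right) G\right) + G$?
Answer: $-152$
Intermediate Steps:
$Q{\left(G \right)} = G^{2} + 5 G$ ($Q{\left(G \right)} = \left(G^{2} + 4 G\right) + G = G^{2} + 5 G$)
$Q{\left(0 \right)} + 38 d{\left(1 \right)} = 0 \left(5 + 0\right) + 38 \left(-4\right) = 0 \cdot 5 - 152 = 0 - 152 = -152$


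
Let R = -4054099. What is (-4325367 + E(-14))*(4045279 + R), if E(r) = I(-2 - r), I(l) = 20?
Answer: 38149560540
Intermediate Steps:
E(r) = 20
(-4325367 + E(-14))*(4045279 + R) = (-4325367 + 20)*(4045279 - 4054099) = -4325347*(-8820) = 38149560540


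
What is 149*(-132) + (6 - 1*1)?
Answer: -19663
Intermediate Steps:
149*(-132) + (6 - 1*1) = -19668 + (6 - 1) = -19668 + 5 = -19663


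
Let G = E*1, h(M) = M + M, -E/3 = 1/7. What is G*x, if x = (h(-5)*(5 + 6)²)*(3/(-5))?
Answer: -2178/7 ≈ -311.14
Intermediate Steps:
E = -3/7 ≈ -0.42857
h(M) = 2*M
G = -3/7 (G = -3/7*1 = -3/7 ≈ -0.42857)
x = 726 (x = ((2*(-5))*(5 + 6)²)*(3/(-5)) = (-10*11²)*(3*(-⅕)) = -10*121*(-⅗) = -1210*(-⅗) = 726)
G*x = -3/7*726 = -2178/7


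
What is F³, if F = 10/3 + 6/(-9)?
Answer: 512/27 ≈ 18.963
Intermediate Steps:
F = 8/3 (F = 10*(⅓) + 6*(-⅑) = 10/3 - ⅔ = 8/3 ≈ 2.6667)
F³ = (8/3)³ = 512/27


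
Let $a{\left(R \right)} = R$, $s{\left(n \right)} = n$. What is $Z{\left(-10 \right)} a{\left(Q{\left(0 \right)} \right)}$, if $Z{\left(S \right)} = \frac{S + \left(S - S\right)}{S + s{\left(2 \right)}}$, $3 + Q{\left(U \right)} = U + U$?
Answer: $- \frac{15}{4} \approx -3.75$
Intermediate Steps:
$Q{\left(U \right)} = -3 + 2 U$ ($Q{\left(U \right)} = -3 + \left(U + U\right) = -3 + 2 U$)
$Z{\left(S \right)} = \frac{S}{2 + S}$ ($Z{\left(S \right)} = \frac{S + \left(S - S\right)}{S + 2} = \frac{S + 0}{2 + S} = \frac{S}{2 + S}$)
$Z{\left(-10 \right)} a{\left(Q{\left(0 \right)} \right)} = - \frac{10}{2 - 10} \left(-3 + 2 \cdot 0\right) = - \frac{10}{-8} \left(-3 + 0\right) = \left(-10\right) \left(- \frac{1}{8}\right) \left(-3\right) = \frac{5}{4} \left(-3\right) = - \frac{15}{4}$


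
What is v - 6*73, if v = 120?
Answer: -318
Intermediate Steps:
v - 6*73 = 120 - 6*73 = 120 - 438 = -318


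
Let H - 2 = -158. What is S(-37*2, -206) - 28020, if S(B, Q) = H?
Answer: -28176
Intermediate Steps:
H = -156 (H = 2 - 158 = -156)
S(B, Q) = -156
S(-37*2, -206) - 28020 = -156 - 28020 = -28176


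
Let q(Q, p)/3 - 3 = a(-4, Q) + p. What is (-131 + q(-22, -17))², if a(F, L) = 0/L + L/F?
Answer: 97969/4 ≈ 24492.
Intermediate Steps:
a(F, L) = L/F (a(F, L) = 0 + L/F = L/F)
q(Q, p) = 9 + 3*p - 3*Q/4 (q(Q, p) = 9 + 3*(Q/(-4) + p) = 9 + 3*(Q*(-¼) + p) = 9 + 3*(-Q/4 + p) = 9 + 3*(p - Q/4) = 9 + (3*p - 3*Q/4) = 9 + 3*p - 3*Q/4)
(-131 + q(-22, -17))² = (-131 + (9 + 3*(-17) - ¾*(-22)))² = (-131 + (9 - 51 + 33/2))² = (-131 - 51/2)² = (-313/2)² = 97969/4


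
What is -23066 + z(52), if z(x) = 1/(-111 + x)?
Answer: -1360895/59 ≈ -23066.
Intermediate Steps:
-23066 + z(52) = -23066 + 1/(-111 + 52) = -23066 + 1/(-59) = -23066 - 1/59 = -1360895/59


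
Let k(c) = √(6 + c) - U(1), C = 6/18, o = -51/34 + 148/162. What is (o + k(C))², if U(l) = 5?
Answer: 985237/26244 - 905*√57/243 ≈ 9.4237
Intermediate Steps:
o = -95/162 (o = -51*1/34 + 148*(1/162) = -3/2 + 74/81 = -95/162 ≈ -0.58642)
C = ⅓ (C = 6*(1/18) = ⅓ ≈ 0.33333)
k(c) = -5 + √(6 + c) (k(c) = √(6 + c) - 1*5 = √(6 + c) - 5 = -5 + √(6 + c))
(o + k(C))² = (-95/162 + (-5 + √(6 + ⅓)))² = (-95/162 + (-5 + √(19/3)))² = (-95/162 + (-5 + √57/3))² = (-905/162 + √57/3)²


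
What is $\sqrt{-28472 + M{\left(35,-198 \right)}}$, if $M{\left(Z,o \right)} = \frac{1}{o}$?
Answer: $\frac{i \sqrt{124024054}}{66} \approx 168.74 i$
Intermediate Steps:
$\sqrt{-28472 + M{\left(35,-198 \right)}} = \sqrt{-28472 + \frac{1}{-198}} = \sqrt{-28472 - \frac{1}{198}} = \sqrt{- \frac{5637457}{198}} = \frac{i \sqrt{124024054}}{66}$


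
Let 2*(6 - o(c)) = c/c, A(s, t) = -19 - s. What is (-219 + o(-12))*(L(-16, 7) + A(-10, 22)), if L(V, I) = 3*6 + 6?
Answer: -6405/2 ≈ -3202.5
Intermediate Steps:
o(c) = 11/2 (o(c) = 6 - c/(2*c) = 6 - ½*1 = 6 - ½ = 11/2)
L(V, I) = 24 (L(V, I) = 18 + 6 = 24)
(-219 + o(-12))*(L(-16, 7) + A(-10, 22)) = (-219 + 11/2)*(24 + (-19 - 1*(-10))) = -427*(24 + (-19 + 10))/2 = -427*(24 - 9)/2 = -427/2*15 = -6405/2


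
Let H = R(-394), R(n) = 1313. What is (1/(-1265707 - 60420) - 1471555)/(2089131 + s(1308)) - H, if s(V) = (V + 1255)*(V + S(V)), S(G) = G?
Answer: -15313999835621675/11661879944253 ≈ -1313.2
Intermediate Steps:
H = 1313
s(V) = 2*V*(1255 + V) (s(V) = (V + 1255)*(V + V) = (1255 + V)*(2*V) = 2*V*(1255 + V))
(1/(-1265707 - 60420) - 1471555)/(2089131 + s(1308)) - H = (1/(-1265707 - 60420) - 1471555)/(2089131 + 2*1308*(1255 + 1308)) - 1*1313 = (1/(-1326127) - 1471555)/(2089131 + 2*1308*2563) - 1313 = (-1/1326127 - 1471555)/(2089131 + 6704808) - 1313 = -1951468817486/1326127/8793939 - 1313 = -1951468817486/1326127*1/8793939 - 1313 = -1951468817486/11661879944253 - 1313 = -15313999835621675/11661879944253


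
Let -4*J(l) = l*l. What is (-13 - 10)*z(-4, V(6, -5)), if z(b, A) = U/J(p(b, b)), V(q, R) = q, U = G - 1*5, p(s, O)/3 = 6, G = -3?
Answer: -184/81 ≈ -2.2716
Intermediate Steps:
p(s, O) = 18 (p(s, O) = 3*6 = 18)
U = -8 (U = -3 - 1*5 = -3 - 5 = -8)
J(l) = -l**2/4 (J(l) = -l*l/4 = -l**2/4)
z(b, A) = 8/81 (z(b, A) = -8/((-1/4*18**2)) = -8/((-1/4*324)) = -8/(-81) = -8*(-1/81) = 8/81)
(-13 - 10)*z(-4, V(6, -5)) = (-13 - 10)*(8/81) = -23*8/81 = -184/81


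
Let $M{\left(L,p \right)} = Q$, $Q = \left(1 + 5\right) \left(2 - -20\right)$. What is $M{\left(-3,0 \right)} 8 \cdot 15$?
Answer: $15840$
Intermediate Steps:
$Q = 132$ ($Q = 6 \left(2 + 20\right) = 6 \cdot 22 = 132$)
$M{\left(L,p \right)} = 132$
$M{\left(-3,0 \right)} 8 \cdot 15 = 132 \cdot 8 \cdot 15 = 1056 \cdot 15 = 15840$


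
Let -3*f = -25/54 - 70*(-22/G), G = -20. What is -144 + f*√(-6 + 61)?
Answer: -144 + 4183*√55/162 ≈ 47.494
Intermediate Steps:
f = 4183/162 (f = -(-25/54 - 70/((-20/(-22))))/3 = -(-25*1/54 - 70/((-20*(-1/22))))/3 = -(-25/54 - 70/10/11)/3 = -(-25/54 - 70*11/10)/3 = -(-25/54 - 77)/3 = -⅓*(-4183/54) = 4183/162 ≈ 25.821)
-144 + f*√(-6 + 61) = -144 + 4183*√(-6 + 61)/162 = -144 + 4183*√55/162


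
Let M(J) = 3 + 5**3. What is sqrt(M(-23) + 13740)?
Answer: 2*sqrt(3467) ≈ 117.76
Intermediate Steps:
M(J) = 128 (M(J) = 3 + 125 = 128)
sqrt(M(-23) + 13740) = sqrt(128 + 13740) = sqrt(13868) = 2*sqrt(3467)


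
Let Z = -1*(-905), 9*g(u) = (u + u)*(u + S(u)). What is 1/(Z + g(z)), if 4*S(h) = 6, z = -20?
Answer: 9/8885 ≈ 0.0010129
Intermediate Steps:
S(h) = 3/2 (S(h) = (¼)*6 = 3/2)
g(u) = 2*u*(3/2 + u)/9 (g(u) = ((u + u)*(u + 3/2))/9 = ((2*u)*(3/2 + u))/9 = (2*u*(3/2 + u))/9 = 2*u*(3/2 + u)/9)
Z = 905
1/(Z + g(z)) = 1/(905 + (⅑)*(-20)*(3 + 2*(-20))) = 1/(905 + (⅑)*(-20)*(3 - 40)) = 1/(905 + (⅑)*(-20)*(-37)) = 1/(905 + 740/9) = 1/(8885/9) = 9/8885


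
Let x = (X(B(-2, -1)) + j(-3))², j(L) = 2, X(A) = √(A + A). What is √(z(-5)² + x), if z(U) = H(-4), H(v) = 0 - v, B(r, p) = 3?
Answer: √(26 + 4*√6) ≈ 5.9831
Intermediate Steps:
X(A) = √2*√A (X(A) = √(2*A) = √2*√A)
H(v) = -v
x = (2 + √6)² (x = (√2*√3 + 2)² = (√6 + 2)² = (2 + √6)² ≈ 19.798)
z(U) = 4 (z(U) = -1*(-4) = 4)
√(z(-5)² + x) = √(4² + (2 + √6)²) = √(16 + (2 + √6)²)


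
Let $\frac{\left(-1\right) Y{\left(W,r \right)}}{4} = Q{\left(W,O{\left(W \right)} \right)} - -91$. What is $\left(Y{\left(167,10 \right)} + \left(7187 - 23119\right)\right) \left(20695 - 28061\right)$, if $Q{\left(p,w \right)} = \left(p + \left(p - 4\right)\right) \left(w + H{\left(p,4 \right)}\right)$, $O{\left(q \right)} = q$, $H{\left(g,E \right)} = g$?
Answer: $3367558416$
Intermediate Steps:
$Q{\left(p,w \right)} = \left(-4 + 2 p\right) \left(p + w\right)$ ($Q{\left(p,w \right)} = \left(p + \left(p - 4\right)\right) \left(w + p\right) = \left(p + \left(-4 + p\right)\right) \left(p + w\right) = \left(-4 + 2 p\right) \left(p + w\right)$)
$Y{\left(W,r \right)} = -364 - 16 W^{2} + 32 W$ ($Y{\left(W,r \right)} = - 4 \left(\left(- 4 W - 4 W + 2 W^{2} + 2 W W\right) - -91\right) = - 4 \left(\left(- 4 W - 4 W + 2 W^{2} + 2 W^{2}\right) + 91\right) = - 4 \left(\left(- 8 W + 4 W^{2}\right) + 91\right) = - 4 \left(91 - 8 W + 4 W^{2}\right) = -364 - 16 W^{2} + 32 W$)
$\left(Y{\left(167,10 \right)} + \left(7187 - 23119\right)\right) \left(20695 - 28061\right) = \left(\left(-364 - 16 \cdot 167^{2} + 32 \cdot 167\right) + \left(7187 - 23119\right)\right) \left(20695 - 28061\right) = \left(\left(-364 - 446224 + 5344\right) - 15932\right) \left(-7366\right) = \left(-441244 - 15932\right) \left(-7366\right) = \left(-457176\right) \left(-7366\right) = 3367558416$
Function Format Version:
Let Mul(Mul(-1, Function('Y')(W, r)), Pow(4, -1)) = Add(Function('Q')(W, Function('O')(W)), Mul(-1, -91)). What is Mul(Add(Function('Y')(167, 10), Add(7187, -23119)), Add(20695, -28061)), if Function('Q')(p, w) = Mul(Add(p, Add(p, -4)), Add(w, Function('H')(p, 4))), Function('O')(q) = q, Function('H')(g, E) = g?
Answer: 3367558416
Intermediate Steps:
Function('Q')(p, w) = Mul(Add(-4, Mul(2, p)), Add(p, w)) (Function('Q')(p, w) = Mul(Add(p, Add(p, -4)), Add(w, p)) = Mul(Add(p, Add(-4, p)), Add(p, w)) = Mul(Add(-4, Mul(2, p)), Add(p, w)))
Function('Y')(W, r) = Add(-364, Mul(-16, Pow(W, 2)), Mul(32, W)) (Function('Y')(W, r) = Mul(-4, Add(Add(Mul(-4, W), Mul(-4, W), Mul(2, Pow(W, 2)), Mul(2, W, W)), Mul(-1, -91))) = Mul(-4, Add(Add(Mul(-4, W), Mul(-4, W), Mul(2, Pow(W, 2)), Mul(2, Pow(W, 2))), 91)) = Mul(-4, Add(Add(Mul(-8, W), Mul(4, Pow(W, 2))), 91)) = Mul(-4, Add(91, Mul(-8, W), Mul(4, Pow(W, 2)))) = Add(-364, Mul(-16, Pow(W, 2)), Mul(32, W)))
Mul(Add(Function('Y')(167, 10), Add(7187, -23119)), Add(20695, -28061)) = Mul(Add(Add(-364, Mul(-16, Pow(167, 2)), Mul(32, 167)), Add(7187, -23119)), Add(20695, -28061)) = Mul(Add(Add(-364, Mul(-16, 27889), 5344), -15932), -7366) = Mul(Add(Add(-364, -446224, 5344), -15932), -7366) = Mul(Add(-441244, -15932), -7366) = Mul(-457176, -7366) = 3367558416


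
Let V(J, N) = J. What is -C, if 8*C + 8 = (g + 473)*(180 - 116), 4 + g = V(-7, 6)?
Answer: -3695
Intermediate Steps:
g = -11 (g = -4 - 7 = -11)
C = 3695 (C = -1 + ((-11 + 473)*(180 - 116))/8 = -1 + (462*64)/8 = -1 + (⅛)*29568 = -1 + 3696 = 3695)
-C = -1*3695 = -3695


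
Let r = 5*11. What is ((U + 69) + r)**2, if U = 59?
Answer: 33489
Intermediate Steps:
r = 55
((U + 69) + r)**2 = ((59 + 69) + 55)**2 = (128 + 55)**2 = 183**2 = 33489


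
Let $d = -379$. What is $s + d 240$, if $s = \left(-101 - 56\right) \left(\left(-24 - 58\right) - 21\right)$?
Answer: $-74789$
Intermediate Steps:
$s = 16171$ ($s = - 157 \left(-82 - 21\right) = \left(-157\right) \left(-103\right) = 16171$)
$s + d 240 = 16171 - 90960 = -74789$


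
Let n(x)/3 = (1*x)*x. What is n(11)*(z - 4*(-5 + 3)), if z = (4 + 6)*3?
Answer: 13794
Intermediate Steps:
z = 30 (z = 10*3 = 30)
n(x) = 3*x**2 (n(x) = 3*((1*x)*x) = 3*(x*x) = 3*x**2)
n(11)*(z - 4*(-5 + 3)) = (3*11**2)*(30 - 4*(-5 + 3)) = (3*121)*(30 - 4*(-2)) = 363*(30 + 8) = 363*38 = 13794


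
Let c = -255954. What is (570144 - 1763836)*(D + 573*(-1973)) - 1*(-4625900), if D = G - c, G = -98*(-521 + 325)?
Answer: 1021049370864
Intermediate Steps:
G = 19208 (G = -98*(-196) = 19208)
D = 275162 (D = 19208 - 1*(-255954) = 19208 + 255954 = 275162)
(570144 - 1763836)*(D + 573*(-1973)) - 1*(-4625900) = (570144 - 1763836)*(275162 + 573*(-1973)) - 1*(-4625900) = -1193692*(275162 - 1130529) + 4625900 = -1193692*(-855367) + 4625900 = 1021044744964 + 4625900 = 1021049370864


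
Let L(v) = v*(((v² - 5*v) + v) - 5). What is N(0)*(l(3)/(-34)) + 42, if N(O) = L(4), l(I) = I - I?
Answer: 42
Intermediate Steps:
l(I) = 0
L(v) = v*(-5 + v² - 4*v) (L(v) = v*((v² - 4*v) - 5) = v*(-5 + v² - 4*v))
N(O) = -20 (N(O) = 4*(-5 + 4² - 4*4) = 4*(-5 + 16 - 16) = 4*(-5) = -20)
N(0)*(l(3)/(-34)) + 42 = -0/(-34) + 42 = -0*(-1)/34 + 42 = -20*0 + 42 = 0 + 42 = 42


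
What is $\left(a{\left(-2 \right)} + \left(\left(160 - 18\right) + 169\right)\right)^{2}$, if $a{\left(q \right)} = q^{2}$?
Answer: $99225$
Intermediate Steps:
$\left(a{\left(-2 \right)} + \left(\left(160 - 18\right) + 169\right)\right)^{2} = \left(\left(-2\right)^{2} + \left(\left(160 - 18\right) + 169\right)\right)^{2} = \left(4 + \left(142 + 169\right)\right)^{2} = \left(4 + 311\right)^{2} = 315^{2} = 99225$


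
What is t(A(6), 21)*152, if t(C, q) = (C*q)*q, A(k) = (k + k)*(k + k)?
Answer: 9652608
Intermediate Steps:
A(k) = 4*k² (A(k) = (2*k)*(2*k) = 4*k²)
t(C, q) = C*q²
t(A(6), 21)*152 = ((4*6²)*21²)*152 = ((4*36)*441)*152 = (144*441)*152 = 63504*152 = 9652608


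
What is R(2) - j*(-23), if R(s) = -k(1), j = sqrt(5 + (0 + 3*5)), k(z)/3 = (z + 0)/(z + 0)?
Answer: -3 + 46*sqrt(5) ≈ 99.859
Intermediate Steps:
k(z) = 3 (k(z) = 3*((z + 0)/(z + 0)) = 3*(z/z) = 3*1 = 3)
j = 2*sqrt(5) (j = sqrt(5 + (0 + 15)) = sqrt(5 + 15) = sqrt(20) = 2*sqrt(5) ≈ 4.4721)
R(s) = -3 (R(s) = -1*3 = -3)
R(2) - j*(-23) = -3 - 2*sqrt(5)*(-23) = -3 + 46*sqrt(5)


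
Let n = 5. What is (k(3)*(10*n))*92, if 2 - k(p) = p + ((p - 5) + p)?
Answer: -9200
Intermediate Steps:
k(p) = 7 - 3*p (k(p) = 2 - (p + ((p - 5) + p)) = 2 - (p + ((-5 + p) + p)) = 2 - (p + (-5 + 2*p)) = 2 - (-5 + 3*p) = 2 + (5 - 3*p) = 7 - 3*p)
(k(3)*(10*n))*92 = ((7 - 3*3)*(10*5))*92 = ((7 - 9)*50)*92 = -2*50*92 = -100*92 = -9200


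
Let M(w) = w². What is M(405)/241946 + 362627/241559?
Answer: 127357867117/58444233814 ≈ 2.1791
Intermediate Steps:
M(405)/241946 + 362627/241559 = 405²/241946 + 362627/241559 = 164025*(1/241946) + 362627*(1/241559) = 164025/241946 + 362627/241559 = 127357867117/58444233814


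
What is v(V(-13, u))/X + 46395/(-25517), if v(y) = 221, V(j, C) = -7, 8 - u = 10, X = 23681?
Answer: -64296514/35545181 ≈ -1.8089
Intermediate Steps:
u = -2 (u = 8 - 1*10 = 8 - 10 = -2)
v(V(-13, u))/X + 46395/(-25517) = 221/23681 + 46395/(-25517) = 221*(1/23681) + 46395*(-1/25517) = 13/1393 - 46395/25517 = -64296514/35545181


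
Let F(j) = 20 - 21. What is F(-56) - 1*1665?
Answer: -1666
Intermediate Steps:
F(j) = -1
F(-56) - 1*1665 = -1 - 1*1665 = -1 - 1665 = -1666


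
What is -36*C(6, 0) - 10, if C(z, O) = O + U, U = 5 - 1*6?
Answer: 26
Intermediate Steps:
U = -1 (U = 5 - 6 = -1)
C(z, O) = -1 + O (C(z, O) = O - 1 = -1 + O)
-36*C(6, 0) - 10 = -36*(-1 + 0) - 10 = -36*(-1) - 10 = 36 - 10 = 26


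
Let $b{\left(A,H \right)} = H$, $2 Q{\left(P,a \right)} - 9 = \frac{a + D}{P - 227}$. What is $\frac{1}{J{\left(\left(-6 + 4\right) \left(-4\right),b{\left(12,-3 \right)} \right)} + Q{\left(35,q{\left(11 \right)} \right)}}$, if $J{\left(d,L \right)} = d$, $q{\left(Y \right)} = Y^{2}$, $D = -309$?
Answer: $\frac{96}{1247} \approx 0.076985$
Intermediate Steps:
$Q{\left(P,a \right)} = \frac{9}{2} + \frac{-309 + a}{2 \left(-227 + P\right)}$ ($Q{\left(P,a \right)} = \frac{9}{2} + \frac{\left(a - 309\right) \frac{1}{P - 227}}{2} = \frac{9}{2} + \frac{\left(-309 + a\right) \frac{1}{-227 + P}}{2} = \frac{9}{2} + \frac{\frac{1}{-227 + P} \left(-309 + a\right)}{2} = \frac{9}{2} + \frac{-309 + a}{2 \left(-227 + P\right)}$)
$\frac{1}{J{\left(\left(-6 + 4\right) \left(-4\right),b{\left(12,-3 \right)} \right)} + Q{\left(35,q{\left(11 \right)} \right)}} = \frac{1}{\left(-6 + 4\right) \left(-4\right) + \frac{-2352 + 11^{2} + 9 \cdot 35}{2 \left(-227 + 35\right)}} = \frac{1}{\left(-2\right) \left(-4\right) + \frac{-2352 + 121 + 315}{2 \left(-192\right)}} = \frac{1}{8 + \frac{1}{2} \left(- \frac{1}{192}\right) \left(-1916\right)} = \frac{1}{8 + \frac{479}{96}} = \frac{1}{\frac{1247}{96}} = \frac{96}{1247}$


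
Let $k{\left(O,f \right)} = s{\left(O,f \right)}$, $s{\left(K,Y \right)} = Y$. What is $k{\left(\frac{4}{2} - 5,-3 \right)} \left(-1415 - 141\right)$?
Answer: $4668$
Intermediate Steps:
$k{\left(O,f \right)} = f$
$k{\left(\frac{4}{2} - 5,-3 \right)} \left(-1415 - 141\right) = - 3 \left(-1415 - 141\right) = \left(-3\right) \left(-1556\right) = 4668$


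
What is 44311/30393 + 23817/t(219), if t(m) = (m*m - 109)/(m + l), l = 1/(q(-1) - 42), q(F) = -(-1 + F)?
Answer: 6425192838359/58174633440 ≈ 110.45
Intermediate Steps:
q(F) = 1 - F
l = -1/40 (l = 1/((1 - 1*(-1)) - 42) = 1/((1 + 1) - 42) = 1/(2 - 42) = 1/(-40) = -1/40 ≈ -0.025000)
t(m) = (-109 + m²)/(-1/40 + m) (t(m) = (m*m - 109)/(m - 1/40) = (m² - 109)/(-1/40 + m) = (-109 + m²)/(-1/40 + m))
44311/30393 + 23817/t(219) = 44311/30393 + 23817/((40*(-109 + 219²)/(-1 + 40*219))) = 44311*(1/30393) + 23817/((40*(-109 + 47961)/(-1 + 8760))) = 44311/30393 + 23817/((40*47852/8759)) = 44311/30393 + 23817/((40*(1/8759)*47852)) = 44311/30393 + 23817/(1914080/8759) = 44311/30393 + 23817*(8759/1914080) = 44311/30393 + 208613103/1914080 = 6425192838359/58174633440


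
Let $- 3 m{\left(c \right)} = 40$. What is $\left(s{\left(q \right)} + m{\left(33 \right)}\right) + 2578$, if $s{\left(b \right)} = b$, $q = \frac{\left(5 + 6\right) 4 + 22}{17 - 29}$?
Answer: $\frac{15355}{6} \approx 2559.2$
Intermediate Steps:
$m{\left(c \right)} = - \frac{40}{3}$ ($m{\left(c \right)} = \left(- \frac{1}{3}\right) 40 = - \frac{40}{3}$)
$q = - \frac{11}{2}$ ($q = \frac{11 \cdot 4 + 22}{-12} = \left(44 + 22\right) \left(- \frac{1}{12}\right) = 66 \left(- \frac{1}{12}\right) = - \frac{11}{2} \approx -5.5$)
$\left(s{\left(q \right)} + m{\left(33 \right)}\right) + 2578 = \left(- \frac{11}{2} - \frac{40}{3}\right) + 2578 = - \frac{113}{6} + 2578 = \frac{15355}{6}$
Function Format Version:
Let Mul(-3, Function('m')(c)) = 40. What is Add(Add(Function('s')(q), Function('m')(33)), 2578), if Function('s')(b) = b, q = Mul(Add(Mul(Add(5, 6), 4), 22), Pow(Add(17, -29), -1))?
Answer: Rational(15355, 6) ≈ 2559.2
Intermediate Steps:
Function('m')(c) = Rational(-40, 3) (Function('m')(c) = Mul(Rational(-1, 3), 40) = Rational(-40, 3))
q = Rational(-11, 2) (q = Mul(Add(Mul(11, 4), 22), Pow(-12, -1)) = Mul(Add(44, 22), Rational(-1, 12)) = Mul(66, Rational(-1, 12)) = Rational(-11, 2) ≈ -5.5000)
Add(Add(Function('s')(q), Function('m')(33)), 2578) = Add(Add(Rational(-11, 2), Rational(-40, 3)), 2578) = Add(Rational(-113, 6), 2578) = Rational(15355, 6)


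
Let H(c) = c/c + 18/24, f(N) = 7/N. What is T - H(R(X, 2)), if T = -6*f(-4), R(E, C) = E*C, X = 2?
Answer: 35/4 ≈ 8.7500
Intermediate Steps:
R(E, C) = C*E
H(c) = 7/4 (H(c) = 1 + 18*(1/24) = 1 + 3/4 = 7/4)
T = 21/2 (T = -42/(-4) = -42*(-1)/4 = -6*(-7/4) = 21/2 ≈ 10.500)
T - H(R(X, 2)) = 21/2 - 1*7/4 = 21/2 - 7/4 = 35/4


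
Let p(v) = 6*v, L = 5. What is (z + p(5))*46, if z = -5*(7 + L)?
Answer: -1380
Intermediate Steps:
z = -60 (z = -5*(7 + 5) = -5*12 = -60)
(z + p(5))*46 = (-60 + 6*5)*46 = (-60 + 30)*46 = -30*46 = -1380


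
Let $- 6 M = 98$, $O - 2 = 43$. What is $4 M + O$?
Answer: $- \frac{61}{3} \approx -20.333$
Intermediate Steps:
$O = 45$ ($O = 2 + 43 = 45$)
$M = - \frac{49}{3}$ ($M = \left(- \frac{1}{6}\right) 98 = - \frac{49}{3} \approx -16.333$)
$4 M + O = 4 \left(- \frac{49}{3}\right) + 45 = - \frac{196}{3} + 45 = - \frac{61}{3}$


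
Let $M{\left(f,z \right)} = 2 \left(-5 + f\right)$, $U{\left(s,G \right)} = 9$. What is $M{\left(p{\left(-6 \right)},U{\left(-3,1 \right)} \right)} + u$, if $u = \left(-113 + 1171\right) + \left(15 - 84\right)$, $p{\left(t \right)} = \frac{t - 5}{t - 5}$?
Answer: $981$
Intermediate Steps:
$p{\left(t \right)} = 1$ ($p{\left(t \right)} = \frac{-5 + t}{-5 + t} = 1$)
$M{\left(f,z \right)} = -10 + 2 f$
$u = 989$ ($u = 1058 + \left(15 - 84\right) = 1058 - 69 = 989$)
$M{\left(p{\left(-6 \right)},U{\left(-3,1 \right)} \right)} + u = \left(-10 + 2 \cdot 1\right) + 989 = \left(-10 + 2\right) + 989 = -8 + 989 = 981$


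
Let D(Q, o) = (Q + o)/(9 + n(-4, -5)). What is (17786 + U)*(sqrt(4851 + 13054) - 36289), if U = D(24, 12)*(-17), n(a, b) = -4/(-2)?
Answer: -643417166 + 195034*sqrt(17905)/11 ≈ -6.4104e+8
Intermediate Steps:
n(a, b) = 2 (n(a, b) = -4*(-1/2) = 2)
D(Q, o) = Q/11 + o/11 (D(Q, o) = (Q + o)/(9 + 2) = (Q + o)/11 = (Q + o)*(1/11) = Q/11 + o/11)
U = -612/11 (U = ((1/11)*24 + (1/11)*12)*(-17) = (24/11 + 12/11)*(-17) = (36/11)*(-17) = -612/11 ≈ -55.636)
(17786 + U)*(sqrt(4851 + 13054) - 36289) = (17786 - 612/11)*(sqrt(4851 + 13054) - 36289) = 195034*(sqrt(17905) - 36289)/11 = 195034*(-36289 + sqrt(17905))/11 = -643417166 + 195034*sqrt(17905)/11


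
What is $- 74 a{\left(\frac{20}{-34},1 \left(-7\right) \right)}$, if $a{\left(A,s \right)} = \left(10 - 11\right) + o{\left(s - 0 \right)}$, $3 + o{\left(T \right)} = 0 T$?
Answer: $296$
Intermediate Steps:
$o{\left(T \right)} = -3$ ($o{\left(T \right)} = -3 + 0 T = -3 + 0 = -3$)
$a{\left(A,s \right)} = -4$ ($a{\left(A,s \right)} = \left(10 - 11\right) - 3 = -1 - 3 = -4$)
$- 74 a{\left(\frac{20}{-34},1 \left(-7\right) \right)} = \left(-74\right) \left(-4\right) = 296$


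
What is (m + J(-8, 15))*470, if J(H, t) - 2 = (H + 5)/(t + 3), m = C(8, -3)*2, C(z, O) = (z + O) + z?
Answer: 39245/3 ≈ 13082.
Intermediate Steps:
C(z, O) = O + 2*z (C(z, O) = (O + z) + z = O + 2*z)
m = 26 (m = (-3 + 2*8)*2 = (-3 + 16)*2 = 13*2 = 26)
J(H, t) = 2 + (5 + H)/(3 + t) (J(H, t) = 2 + (H + 5)/(t + 3) = 2 + (5 + H)/(3 + t))
(m + J(-8, 15))*470 = (26 + (11 - 8 + 2*15)/(3 + 15))*470 = (26 + (11 - 8 + 30)/18)*470 = (26 + (1/18)*33)*470 = (26 + 11/6)*470 = (167/6)*470 = 39245/3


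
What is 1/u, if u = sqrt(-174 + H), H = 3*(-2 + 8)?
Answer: -I*sqrt(39)/78 ≈ -0.080064*I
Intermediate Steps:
H = 18 (H = 3*6 = 18)
u = 2*I*sqrt(39) (u = sqrt(-174 + 18) = sqrt(-156) = 2*I*sqrt(39) ≈ 12.49*I)
1/u = 1/(2*I*sqrt(39)) = -I*sqrt(39)/78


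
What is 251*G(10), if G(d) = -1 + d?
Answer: 2259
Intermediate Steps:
251*G(10) = 251*(-1 + 10) = 251*9 = 2259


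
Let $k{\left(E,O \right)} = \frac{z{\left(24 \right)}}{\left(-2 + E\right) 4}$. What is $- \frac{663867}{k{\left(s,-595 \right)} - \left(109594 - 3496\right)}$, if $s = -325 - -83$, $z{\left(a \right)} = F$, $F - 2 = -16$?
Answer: $\frac{323967096}{51775817} \approx 6.2571$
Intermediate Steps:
$F = -14$ ($F = 2 - 16 = -14$)
$z{\left(a \right)} = -14$
$s = -242$ ($s = -325 + 83 = -242$)
$k{\left(E,O \right)} = - \frac{14}{-8 + 4 E}$ ($k{\left(E,O \right)} = - \frac{14}{\left(-2 + E\right) 4} = - \frac{14}{-8 + 4 E}$)
$- \frac{663867}{k{\left(s,-595 \right)} - \left(109594 - 3496\right)} = - \frac{663867}{- \frac{7}{-4 + 2 \left(-242\right)} - \left(109594 - 3496\right)} = - \frac{663867}{- \frac{7}{-4 - 484} - \left(109594 - 3496\right)} = - \frac{663867}{- \frac{7}{-488} - 106098} = - \frac{663867}{\left(-7\right) \left(- \frac{1}{488}\right) - 106098} = - \frac{663867}{\frac{7}{488} - 106098} = - \frac{663867}{- \frac{51775817}{488}} = \left(-663867\right) \left(- \frac{488}{51775817}\right) = \frac{323967096}{51775817}$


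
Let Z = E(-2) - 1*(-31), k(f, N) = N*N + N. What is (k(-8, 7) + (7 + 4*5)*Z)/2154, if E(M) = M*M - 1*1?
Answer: 487/1077 ≈ 0.45218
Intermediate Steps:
E(M) = -1 + M² (E(M) = M² - 1 = -1 + M²)
k(f, N) = N + N² (k(f, N) = N² + N = N + N²)
Z = 34 (Z = (-1 + (-2)²) - 1*(-31) = (-1 + 4) + 31 = 3 + 31 = 34)
(k(-8, 7) + (7 + 4*5)*Z)/2154 = (7*(1 + 7) + (7 + 4*5)*34)/2154 = (7*8 + (7 + 20)*34)*(1/2154) = (56 + 27*34)*(1/2154) = (56 + 918)*(1/2154) = 974*(1/2154) = 487/1077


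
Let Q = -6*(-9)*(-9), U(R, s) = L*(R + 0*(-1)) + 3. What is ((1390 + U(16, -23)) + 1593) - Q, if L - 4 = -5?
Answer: 3456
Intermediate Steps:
L = -1 (L = 4 - 5 = -1)
U(R, s) = 3 - R (U(R, s) = -(R + 0*(-1)) + 3 = -(R + 0) + 3 = -R + 3 = 3 - R)
Q = -486 (Q = 54*(-9) = -486)
((1390 + U(16, -23)) + 1593) - Q = ((1390 + (3 - 1*16)) + 1593) - 1*(-486) = ((1390 + (3 - 16)) + 1593) + 486 = ((1390 - 13) + 1593) + 486 = (1377 + 1593) + 486 = 2970 + 486 = 3456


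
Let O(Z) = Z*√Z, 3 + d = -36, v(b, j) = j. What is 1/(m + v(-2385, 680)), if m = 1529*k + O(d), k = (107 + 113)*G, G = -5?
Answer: I/(-1681220*I + 39*√39) ≈ -5.9481e-7 + 8.6168e-11*I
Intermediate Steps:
d = -39 (d = -3 - 36 = -39)
k = -1100 (k = (107 + 113)*(-5) = 220*(-5) = -1100)
O(Z) = Z^(3/2)
m = -1681900 - 39*I*√39 (m = 1529*(-1100) + (-39)^(3/2) = -1681900 - 39*I*√39 ≈ -1.6819e+6 - 243.55*I)
1/(m + v(-2385, 680)) = 1/((-1681900 - 39*I*√39) + 680) = 1/(-1681220 - 39*I*√39)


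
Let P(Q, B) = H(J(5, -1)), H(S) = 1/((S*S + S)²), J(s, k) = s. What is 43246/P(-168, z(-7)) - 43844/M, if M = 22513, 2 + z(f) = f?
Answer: 876237434356/22513 ≈ 3.8921e+7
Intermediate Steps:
z(f) = -2 + f
H(S) = (S + S²)⁻² (H(S) = 1/((S² + S)²) = 1/((S + S²)²) = (S + S²)⁻²)
P(Q, B) = 1/900 (P(Q, B) = 1/(5²*(1 + 5)²) = (1/25)/6² = (1/25)*(1/36) = 1/900)
43246/P(-168, z(-7)) - 43844/M = 43246/(1/900) - 43844/22513 = 43246*900 - 43844*1/22513 = 38921400 - 43844/22513 = 876237434356/22513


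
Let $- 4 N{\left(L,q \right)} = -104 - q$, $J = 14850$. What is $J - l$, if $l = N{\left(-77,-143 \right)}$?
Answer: $\frac{59439}{4} \approx 14860.0$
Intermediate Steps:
$N{\left(L,q \right)} = 26 + \frac{q}{4}$ ($N{\left(L,q \right)} = - \frac{-104 - q}{4} = 26 + \frac{q}{4}$)
$l = - \frac{39}{4}$ ($l = 26 + \frac{1}{4} \left(-143\right) = 26 - \frac{143}{4} = - \frac{39}{4} \approx -9.75$)
$J - l = 14850 - - \frac{39}{4} = 14850 + \frac{39}{4} = \frac{59439}{4}$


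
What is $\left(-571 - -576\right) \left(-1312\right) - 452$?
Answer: $-7012$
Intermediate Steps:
$\left(-571 - -576\right) \left(-1312\right) - 452 = \left(-571 + 576\right) \left(-1312\right) - 452 = 5 \left(-1312\right) - 452 = -6560 - 452 = -7012$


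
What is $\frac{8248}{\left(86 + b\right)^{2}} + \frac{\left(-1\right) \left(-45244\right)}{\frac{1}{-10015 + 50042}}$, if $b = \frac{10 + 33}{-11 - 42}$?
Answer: $\frac{36917267165405932}{20385225} \approx 1.811 \cdot 10^{9}$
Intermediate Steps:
$b = - \frac{43}{53}$ ($b = \frac{43}{-53} = 43 \left(- \frac{1}{53}\right) = - \frac{43}{53} \approx -0.81132$)
$\frac{8248}{\left(86 + b\right)^{2}} + \frac{\left(-1\right) \left(-45244\right)}{\frac{1}{-10015 + 50042}} = \frac{8248}{\left(86 - \frac{43}{53}\right)^{2}} + \frac{\left(-1\right) \left(-45244\right)}{\frac{1}{-10015 + 50042}} = \frac{8248}{\left(\frac{4515}{53}\right)^{2}} + \frac{45244}{\frac{1}{40027}} = \frac{8248}{\frac{20385225}{2809}} + 45244 \frac{1}{\frac{1}{40027}} = 8248 \cdot \frac{2809}{20385225} + 45244 \cdot 40027 = \frac{23168632}{20385225} + 1810981588 = \frac{36917267165405932}{20385225}$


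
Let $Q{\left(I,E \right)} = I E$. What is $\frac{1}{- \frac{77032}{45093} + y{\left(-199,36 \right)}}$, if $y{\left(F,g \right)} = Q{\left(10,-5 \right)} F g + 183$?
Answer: $\frac{45093}{16160487587} \approx 2.7903 \cdot 10^{-6}$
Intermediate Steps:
$Q{\left(I,E \right)} = E I$
$y{\left(F,g \right)} = 183 - 50 F g$ ($y{\left(F,g \right)} = \left(-5\right) 10 F g + 183 = - 50 F g + 183 = 183 - 50 F g$)
$\frac{1}{- \frac{77032}{45093} + y{\left(-199,36 \right)}} = \frac{1}{- \frac{77032}{45093} - \left(-183 - 358200\right)} = \frac{1}{\left(-77032\right) \frac{1}{45093} + \left(183 + 358200\right)} = \frac{1}{- \frac{77032}{45093} + 358383} = \frac{1}{\frac{16160487587}{45093}} = \frac{45093}{16160487587}$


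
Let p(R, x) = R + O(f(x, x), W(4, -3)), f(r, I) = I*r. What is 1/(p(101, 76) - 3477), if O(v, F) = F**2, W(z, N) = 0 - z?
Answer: -1/3360 ≈ -0.00029762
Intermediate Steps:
W(z, N) = -z
p(R, x) = 16 + R (p(R, x) = R + (-1*4)**2 = R + (-4)**2 = R + 16 = 16 + R)
1/(p(101, 76) - 3477) = 1/((16 + 101) - 3477) = 1/(117 - 3477) = 1/(-3360) = -1/3360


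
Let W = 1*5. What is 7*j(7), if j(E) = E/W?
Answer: 49/5 ≈ 9.8000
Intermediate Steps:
W = 5
j(E) = E/5
7*j(7) = 7*((⅕)*7) = 7*(7/5) = 49/5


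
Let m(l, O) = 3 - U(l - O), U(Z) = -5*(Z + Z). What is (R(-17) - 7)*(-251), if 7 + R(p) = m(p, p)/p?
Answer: 60491/17 ≈ 3558.3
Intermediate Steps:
U(Z) = -10*Z
m(l, O) = 3 - 10*O + 10*l (m(l, O) = 3 - (-10)*(l - O) = 3 - (-10*l + 10*O) = 3 + (-10*O + 10*l) = 3 - 10*O + 10*l)
R(p) = -7 + 3/p (R(p) = -7 + (3 - 10*p + 10*p)/p = -7 + 3/p)
(R(-17) - 7)*(-251) = ((-7 + 3/(-17)) - 7)*(-251) = ((-7 + 3*(-1/17)) - 7)*(-251) = ((-7 - 3/17) - 7)*(-251) = (-122/17 - 7)*(-251) = -241/17*(-251) = 60491/17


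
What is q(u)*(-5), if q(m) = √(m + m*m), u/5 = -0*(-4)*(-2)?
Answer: 0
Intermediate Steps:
u = 0 (u = 5*(-0*(-4)*(-2)) = 5*(-5*0*(-2)) = 5*(0*(-2)) = 5*0 = 0)
q(m) = √(m + m²)
q(u)*(-5) = √(0*(1 + 0))*(-5) = √(0*1)*(-5) = √0*(-5) = 0*(-5) = 0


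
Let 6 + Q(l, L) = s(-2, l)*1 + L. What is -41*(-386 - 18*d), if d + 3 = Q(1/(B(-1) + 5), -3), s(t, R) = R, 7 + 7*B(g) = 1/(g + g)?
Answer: 393682/55 ≈ 7157.9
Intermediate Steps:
B(g) = -1 + 1/(14*g) (B(g) = -1 + 1/(7*(g + g)) = -1 + 1/(7*((2*g))) = -1 + (1/(2*g))/7 = -1 + 1/(14*g))
Q(l, L) = -6 + L + l (Q(l, L) = -6 + (l*1 + L) = -6 + (l + L) = -6 + (L + l) = -6 + L + l)
d = -646/55 (d = -3 + (-6 - 3 + 1/((1/14 - 1*(-1))/(-1) + 5)) = -3 + (-6 - 3 + 1/(-(1/14 + 1) + 5)) = -3 + (-6 - 3 + 1/(-1*15/14 + 5)) = -3 + (-6 - 3 + 1/(-15/14 + 5)) = -3 + (-6 - 3 + 1/(55/14)) = -3 + (-6 - 3 + 14/55) = -3 - 481/55 = -646/55 ≈ -11.745)
-41*(-386 - 18*d) = -41*(-386 - 18*(-646/55)) = -41*(-386 + 11628/55) = -41*(-9602/55) = 393682/55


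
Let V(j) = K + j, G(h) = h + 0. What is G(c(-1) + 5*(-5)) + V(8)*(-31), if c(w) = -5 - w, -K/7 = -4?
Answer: -1145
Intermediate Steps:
K = 28 (K = -7*(-4) = 28)
G(h) = h
V(j) = 28 + j
G(c(-1) + 5*(-5)) + V(8)*(-31) = ((-5 - 1*(-1)) + 5*(-5)) + (28 + 8)*(-31) = ((-5 + 1) - 25) + 36*(-31) = (-4 - 25) - 1116 = -29 - 1116 = -1145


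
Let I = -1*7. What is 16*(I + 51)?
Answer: 704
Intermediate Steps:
I = -7
16*(I + 51) = 16*(-7 + 51) = 16*44 = 704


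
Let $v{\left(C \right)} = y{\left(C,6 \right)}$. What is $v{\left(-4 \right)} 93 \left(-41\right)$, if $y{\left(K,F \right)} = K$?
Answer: $15252$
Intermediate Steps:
$v{\left(C \right)} = C$
$v{\left(-4 \right)} 93 \left(-41\right) = \left(-4\right) 93 \left(-41\right) = \left(-372\right) \left(-41\right) = 15252$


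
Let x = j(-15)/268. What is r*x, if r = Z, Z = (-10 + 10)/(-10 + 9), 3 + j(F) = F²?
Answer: 0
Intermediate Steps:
j(F) = -3 + F²
x = 111/134 (x = (-3 + (-15)²)/268 = (-3 + 225)*(1/268) = 222*(1/268) = 111/134 ≈ 0.82836)
Z = 0 (Z = 0/(-1) = 0*(-1) = 0)
r = 0
r*x = 0*(111/134) = 0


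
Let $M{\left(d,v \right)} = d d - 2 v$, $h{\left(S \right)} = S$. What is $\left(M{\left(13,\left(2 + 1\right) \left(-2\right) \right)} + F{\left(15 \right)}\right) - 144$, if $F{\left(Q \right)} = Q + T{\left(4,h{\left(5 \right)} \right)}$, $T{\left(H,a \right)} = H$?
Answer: $56$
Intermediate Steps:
$F{\left(Q \right)} = 4 + Q$ ($F{\left(Q \right)} = Q + 4 = 4 + Q$)
$M{\left(d,v \right)} = d^{2} - 2 v$
$\left(M{\left(13,\left(2 + 1\right) \left(-2\right) \right)} + F{\left(15 \right)}\right) - 144 = \left(\left(13^{2} - 2 \left(2 + 1\right) \left(-2\right)\right) + \left(4 + 15\right)\right) - 144 = \left(\left(169 - 2 \cdot 3 \left(-2\right)\right) + 19\right) - 144 = \left(\left(169 - -12\right) + 19\right) - 144 = \left(\left(169 + 12\right) + 19\right) - 144 = \left(181 + 19\right) - 144 = 200 - 144 = 56$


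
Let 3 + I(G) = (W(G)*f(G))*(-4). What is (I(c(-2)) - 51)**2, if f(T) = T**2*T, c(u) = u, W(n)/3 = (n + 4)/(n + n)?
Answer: 10404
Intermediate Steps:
W(n) = 3*(4 + n)/(2*n) (W(n) = 3*((n + 4)/(n + n)) = 3*((4 + n)/((2*n))) = 3*((4 + n)*(1/(2*n))) = 3*((4 + n)/(2*n)) = 3*(4 + n)/(2*n))
f(T) = T**3
I(G) = -3 - 4*G**3*(3/2 + 6/G) (I(G) = -3 + ((3/2 + 6/G)*G**3)*(-4) = -3 + (G**3*(3/2 + 6/G))*(-4) = -3 - 4*G**3*(3/2 + 6/G))
(I(c(-2)) - 51)**2 = ((-3 + 6*(-2)**2*(-4 - 1*(-2))) - 51)**2 = ((-3 + 6*4*(-4 + 2)) - 51)**2 = ((-3 + 6*4*(-2)) - 51)**2 = ((-3 - 48) - 51)**2 = (-51 - 51)**2 = (-102)**2 = 10404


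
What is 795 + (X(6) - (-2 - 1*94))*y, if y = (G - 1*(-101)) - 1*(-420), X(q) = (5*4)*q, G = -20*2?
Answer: 104691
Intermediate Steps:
G = -40
X(q) = 20*q
y = 481 (y = (-40 - 1*(-101)) - 1*(-420) = (-40 + 101) + 420 = 61 + 420 = 481)
795 + (X(6) - (-2 - 1*94))*y = 795 + (20*6 - (-2 - 1*94))*481 = 795 + (120 - (-2 - 94))*481 = 795 + (120 - 1*(-96))*481 = 795 + (120 + 96)*481 = 795 + 216*481 = 795 + 103896 = 104691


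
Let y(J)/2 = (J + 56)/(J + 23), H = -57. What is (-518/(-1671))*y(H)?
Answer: 518/28407 ≈ 0.018235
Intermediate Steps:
y(J) = 2*(56 + J)/(23 + J) (y(J) = 2*((J + 56)/(J + 23)) = 2*((56 + J)/(23 + J)) = 2*(56 + J)/(23 + J))
(-518/(-1671))*y(H) = (-518/(-1671))*(2*(56 - 57)/(23 - 57)) = (-518*(-1/1671))*(2*(-1)/(-34)) = 518*(2*(-1/34)*(-1))/1671 = (518/1671)*(1/17) = 518/28407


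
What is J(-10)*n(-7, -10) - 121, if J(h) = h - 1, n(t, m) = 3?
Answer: -154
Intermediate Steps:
J(h) = -1 + h
J(-10)*n(-7, -10) - 121 = (-1 - 10)*3 - 121 = -11*3 - 121 = -33 - 121 = -154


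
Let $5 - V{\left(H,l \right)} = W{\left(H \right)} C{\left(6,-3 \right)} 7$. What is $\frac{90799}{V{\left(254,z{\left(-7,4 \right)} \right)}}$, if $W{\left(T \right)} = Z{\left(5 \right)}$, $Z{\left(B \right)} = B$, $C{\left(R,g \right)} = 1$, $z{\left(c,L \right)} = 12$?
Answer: $- \frac{90799}{30} \approx -3026.6$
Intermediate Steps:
$W{\left(T \right)} = 5$
$V{\left(H,l \right)} = -30$ ($V{\left(H,l \right)} = 5 - 5 \cdot 1 \cdot 7 = 5 - 5 \cdot 7 = 5 - 35 = -30$)
$\frac{90799}{V{\left(254,z{\left(-7,4 \right)} \right)}} = \frac{90799}{-30} = 90799 \left(- \frac{1}{30}\right) = - \frac{90799}{30}$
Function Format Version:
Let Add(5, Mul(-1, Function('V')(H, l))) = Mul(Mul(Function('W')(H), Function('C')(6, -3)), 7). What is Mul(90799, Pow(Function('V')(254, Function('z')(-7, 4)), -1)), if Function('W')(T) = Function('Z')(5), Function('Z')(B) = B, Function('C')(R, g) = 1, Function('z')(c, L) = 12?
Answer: Rational(-90799, 30) ≈ -3026.6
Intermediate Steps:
Function('W')(T) = 5
Function('V')(H, l) = -30 (Function('V')(H, l) = Add(5, Mul(-1, Mul(Mul(5, 1), 7))) = Add(5, Mul(-1, Mul(5, 7))) = Add(5, Mul(-1, 35)) = Add(5, -35) = -30)
Mul(90799, Pow(Function('V')(254, Function('z')(-7, 4)), -1)) = Mul(90799, Pow(-30, -1)) = Mul(90799, Rational(-1, 30)) = Rational(-90799, 30)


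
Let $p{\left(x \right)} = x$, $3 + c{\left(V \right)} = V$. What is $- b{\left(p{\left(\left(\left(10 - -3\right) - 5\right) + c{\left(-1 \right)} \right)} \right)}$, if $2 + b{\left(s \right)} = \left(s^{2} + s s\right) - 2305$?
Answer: $2275$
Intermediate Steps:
$c{\left(V \right)} = -3 + V$
$b{\left(s \right)} = -2307 + 2 s^{2}$ ($b{\left(s \right)} = -2 - \left(2305 - s^{2} - s s\right) = -2 + \left(\left(s^{2} + s^{2}\right) - 2305\right) = -2 + \left(2 s^{2} - 2305\right) = -2 + \left(-2305 + 2 s^{2}\right) = -2307 + 2 s^{2}$)
$- b{\left(p{\left(\left(\left(10 - -3\right) - 5\right) + c{\left(-1 \right)} \right)} \right)} = - (-2307 + 2 \left(\left(\left(10 - -3\right) - 5\right) - 4\right)^{2}) = - (-2307 + 2 \left(\left(\left(10 + 3\right) - 5\right) - 4\right)^{2}) = - (-2307 + 2 \left(\left(13 - 5\right) - 4\right)^{2}) = - (-2307 + 2 \left(8 - 4\right)^{2}) = - (-2307 + 2 \cdot 4^{2}) = - (-2307 + 2 \cdot 16) = - (-2307 + 32) = \left(-1\right) \left(-2275\right) = 2275$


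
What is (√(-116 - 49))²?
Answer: -165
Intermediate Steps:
(√(-116 - 49))² = (√(-165))² = (I*√165)² = -165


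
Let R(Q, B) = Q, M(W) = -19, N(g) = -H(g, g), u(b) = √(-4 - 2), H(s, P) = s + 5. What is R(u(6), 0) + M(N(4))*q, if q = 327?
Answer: -6213 + I*√6 ≈ -6213.0 + 2.4495*I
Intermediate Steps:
H(s, P) = 5 + s
u(b) = I*√6 (u(b) = √(-6) = I*√6)
N(g) = -5 - g (N(g) = -(5 + g) = -5 - g)
R(u(6), 0) + M(N(4))*q = I*√6 - 19*327 = I*√6 - 6213 = -6213 + I*√6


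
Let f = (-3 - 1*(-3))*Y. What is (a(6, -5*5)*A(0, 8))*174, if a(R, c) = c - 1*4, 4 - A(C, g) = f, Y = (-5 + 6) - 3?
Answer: -20184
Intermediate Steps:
Y = -2 (Y = 1 - 3 = -2)
f = 0 (f = (-3 - 1*(-3))*(-2) = (-3 + 3)*(-2) = 0*(-2) = 0)
A(C, g) = 4 (A(C, g) = 4 - 1*0 = 4 + 0 = 4)
a(R, c) = -4 + c (a(R, c) = c - 4 = -4 + c)
(a(6, -5*5)*A(0, 8))*174 = ((-4 - 5*5)*4)*174 = ((-4 - 25)*4)*174 = -29*4*174 = -116*174 = -20184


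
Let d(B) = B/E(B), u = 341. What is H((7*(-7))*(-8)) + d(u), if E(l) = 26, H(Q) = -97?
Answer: -2181/26 ≈ -83.885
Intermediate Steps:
d(B) = B/26
H((7*(-7))*(-8)) + d(u) = -97 + (1/26)*341 = -97 + 341/26 = -2181/26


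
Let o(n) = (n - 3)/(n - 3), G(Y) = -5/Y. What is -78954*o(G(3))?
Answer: -78954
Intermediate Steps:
o(n) = 1 (o(n) = (-3 + n)/(-3 + n) = 1)
-78954*o(G(3)) = -78954*1 = -78954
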